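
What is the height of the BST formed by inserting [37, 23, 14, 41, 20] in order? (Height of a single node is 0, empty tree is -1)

Insertion order: [37, 23, 14, 41, 20]
Tree (level-order array): [37, 23, 41, 14, None, None, None, None, 20]
Compute height bottom-up (empty subtree = -1):
  height(20) = 1 + max(-1, -1) = 0
  height(14) = 1 + max(-1, 0) = 1
  height(23) = 1 + max(1, -1) = 2
  height(41) = 1 + max(-1, -1) = 0
  height(37) = 1 + max(2, 0) = 3
Height = 3


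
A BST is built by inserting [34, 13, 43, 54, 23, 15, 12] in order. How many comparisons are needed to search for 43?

Search path for 43: 34 -> 43
Found: True
Comparisons: 2


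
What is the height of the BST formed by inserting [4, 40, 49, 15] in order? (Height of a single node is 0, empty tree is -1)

Insertion order: [4, 40, 49, 15]
Tree (level-order array): [4, None, 40, 15, 49]
Compute height bottom-up (empty subtree = -1):
  height(15) = 1 + max(-1, -1) = 0
  height(49) = 1 + max(-1, -1) = 0
  height(40) = 1 + max(0, 0) = 1
  height(4) = 1 + max(-1, 1) = 2
Height = 2


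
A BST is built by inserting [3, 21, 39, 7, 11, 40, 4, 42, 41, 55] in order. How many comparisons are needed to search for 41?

Search path for 41: 3 -> 21 -> 39 -> 40 -> 42 -> 41
Found: True
Comparisons: 6


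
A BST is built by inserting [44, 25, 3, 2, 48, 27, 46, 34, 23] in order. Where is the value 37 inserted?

Starting tree (level order): [44, 25, 48, 3, 27, 46, None, 2, 23, None, 34]
Insertion path: 44 -> 25 -> 27 -> 34
Result: insert 37 as right child of 34
Final tree (level order): [44, 25, 48, 3, 27, 46, None, 2, 23, None, 34, None, None, None, None, None, None, None, 37]


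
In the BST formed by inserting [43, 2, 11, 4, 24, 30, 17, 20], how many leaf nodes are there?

Tree built from: [43, 2, 11, 4, 24, 30, 17, 20]
Tree (level-order array): [43, 2, None, None, 11, 4, 24, None, None, 17, 30, None, 20]
Rule: A leaf has 0 children.
Per-node child counts:
  node 43: 1 child(ren)
  node 2: 1 child(ren)
  node 11: 2 child(ren)
  node 4: 0 child(ren)
  node 24: 2 child(ren)
  node 17: 1 child(ren)
  node 20: 0 child(ren)
  node 30: 0 child(ren)
Matching nodes: [4, 20, 30]
Count of leaf nodes: 3


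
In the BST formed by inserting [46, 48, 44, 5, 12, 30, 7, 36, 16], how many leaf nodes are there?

Tree built from: [46, 48, 44, 5, 12, 30, 7, 36, 16]
Tree (level-order array): [46, 44, 48, 5, None, None, None, None, 12, 7, 30, None, None, 16, 36]
Rule: A leaf has 0 children.
Per-node child counts:
  node 46: 2 child(ren)
  node 44: 1 child(ren)
  node 5: 1 child(ren)
  node 12: 2 child(ren)
  node 7: 0 child(ren)
  node 30: 2 child(ren)
  node 16: 0 child(ren)
  node 36: 0 child(ren)
  node 48: 0 child(ren)
Matching nodes: [7, 16, 36, 48]
Count of leaf nodes: 4


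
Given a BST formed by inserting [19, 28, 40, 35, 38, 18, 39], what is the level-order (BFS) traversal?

Tree insertion order: [19, 28, 40, 35, 38, 18, 39]
Tree (level-order array): [19, 18, 28, None, None, None, 40, 35, None, None, 38, None, 39]
BFS from the root, enqueuing left then right child of each popped node:
  queue [19] -> pop 19, enqueue [18, 28], visited so far: [19]
  queue [18, 28] -> pop 18, enqueue [none], visited so far: [19, 18]
  queue [28] -> pop 28, enqueue [40], visited so far: [19, 18, 28]
  queue [40] -> pop 40, enqueue [35], visited so far: [19, 18, 28, 40]
  queue [35] -> pop 35, enqueue [38], visited so far: [19, 18, 28, 40, 35]
  queue [38] -> pop 38, enqueue [39], visited so far: [19, 18, 28, 40, 35, 38]
  queue [39] -> pop 39, enqueue [none], visited so far: [19, 18, 28, 40, 35, 38, 39]
Result: [19, 18, 28, 40, 35, 38, 39]


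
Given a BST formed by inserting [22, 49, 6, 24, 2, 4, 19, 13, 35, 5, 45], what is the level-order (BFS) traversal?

Tree insertion order: [22, 49, 6, 24, 2, 4, 19, 13, 35, 5, 45]
Tree (level-order array): [22, 6, 49, 2, 19, 24, None, None, 4, 13, None, None, 35, None, 5, None, None, None, 45]
BFS from the root, enqueuing left then right child of each popped node:
  queue [22] -> pop 22, enqueue [6, 49], visited so far: [22]
  queue [6, 49] -> pop 6, enqueue [2, 19], visited so far: [22, 6]
  queue [49, 2, 19] -> pop 49, enqueue [24], visited so far: [22, 6, 49]
  queue [2, 19, 24] -> pop 2, enqueue [4], visited so far: [22, 6, 49, 2]
  queue [19, 24, 4] -> pop 19, enqueue [13], visited so far: [22, 6, 49, 2, 19]
  queue [24, 4, 13] -> pop 24, enqueue [35], visited so far: [22, 6, 49, 2, 19, 24]
  queue [4, 13, 35] -> pop 4, enqueue [5], visited so far: [22, 6, 49, 2, 19, 24, 4]
  queue [13, 35, 5] -> pop 13, enqueue [none], visited so far: [22, 6, 49, 2, 19, 24, 4, 13]
  queue [35, 5] -> pop 35, enqueue [45], visited so far: [22, 6, 49, 2, 19, 24, 4, 13, 35]
  queue [5, 45] -> pop 5, enqueue [none], visited so far: [22, 6, 49, 2, 19, 24, 4, 13, 35, 5]
  queue [45] -> pop 45, enqueue [none], visited so far: [22, 6, 49, 2, 19, 24, 4, 13, 35, 5, 45]
Result: [22, 6, 49, 2, 19, 24, 4, 13, 35, 5, 45]


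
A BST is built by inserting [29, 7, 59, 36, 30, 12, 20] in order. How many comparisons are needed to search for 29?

Search path for 29: 29
Found: True
Comparisons: 1


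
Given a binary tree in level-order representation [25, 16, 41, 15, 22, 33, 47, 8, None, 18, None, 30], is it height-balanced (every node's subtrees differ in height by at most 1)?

Tree (level-order array): [25, 16, 41, 15, 22, 33, 47, 8, None, 18, None, 30]
Definition: a tree is height-balanced if, at every node, |h(left) - h(right)| <= 1 (empty subtree has height -1).
Bottom-up per-node check:
  node 8: h_left=-1, h_right=-1, diff=0 [OK], height=0
  node 15: h_left=0, h_right=-1, diff=1 [OK], height=1
  node 18: h_left=-1, h_right=-1, diff=0 [OK], height=0
  node 22: h_left=0, h_right=-1, diff=1 [OK], height=1
  node 16: h_left=1, h_right=1, diff=0 [OK], height=2
  node 30: h_left=-1, h_right=-1, diff=0 [OK], height=0
  node 33: h_left=0, h_right=-1, diff=1 [OK], height=1
  node 47: h_left=-1, h_right=-1, diff=0 [OK], height=0
  node 41: h_left=1, h_right=0, diff=1 [OK], height=2
  node 25: h_left=2, h_right=2, diff=0 [OK], height=3
All nodes satisfy the balance condition.
Result: Balanced


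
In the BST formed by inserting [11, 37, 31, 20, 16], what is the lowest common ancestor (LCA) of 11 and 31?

Tree insertion order: [11, 37, 31, 20, 16]
Tree (level-order array): [11, None, 37, 31, None, 20, None, 16]
In a BST, the LCA of p=11, q=31 is the first node v on the
root-to-leaf path with p <= v <= q (go left if both < v, right if both > v).
Walk from root:
  at 11: 11 <= 11 <= 31, this is the LCA
LCA = 11


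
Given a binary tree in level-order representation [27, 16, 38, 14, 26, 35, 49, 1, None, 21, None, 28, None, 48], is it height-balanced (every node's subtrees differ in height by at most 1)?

Tree (level-order array): [27, 16, 38, 14, 26, 35, 49, 1, None, 21, None, 28, None, 48]
Definition: a tree is height-balanced if, at every node, |h(left) - h(right)| <= 1 (empty subtree has height -1).
Bottom-up per-node check:
  node 1: h_left=-1, h_right=-1, diff=0 [OK], height=0
  node 14: h_left=0, h_right=-1, diff=1 [OK], height=1
  node 21: h_left=-1, h_right=-1, diff=0 [OK], height=0
  node 26: h_left=0, h_right=-1, diff=1 [OK], height=1
  node 16: h_left=1, h_right=1, diff=0 [OK], height=2
  node 28: h_left=-1, h_right=-1, diff=0 [OK], height=0
  node 35: h_left=0, h_right=-1, diff=1 [OK], height=1
  node 48: h_left=-1, h_right=-1, diff=0 [OK], height=0
  node 49: h_left=0, h_right=-1, diff=1 [OK], height=1
  node 38: h_left=1, h_right=1, diff=0 [OK], height=2
  node 27: h_left=2, h_right=2, diff=0 [OK], height=3
All nodes satisfy the balance condition.
Result: Balanced


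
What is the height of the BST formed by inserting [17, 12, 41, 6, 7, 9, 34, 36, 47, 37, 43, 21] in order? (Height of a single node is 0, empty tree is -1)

Insertion order: [17, 12, 41, 6, 7, 9, 34, 36, 47, 37, 43, 21]
Tree (level-order array): [17, 12, 41, 6, None, 34, 47, None, 7, 21, 36, 43, None, None, 9, None, None, None, 37]
Compute height bottom-up (empty subtree = -1):
  height(9) = 1 + max(-1, -1) = 0
  height(7) = 1 + max(-1, 0) = 1
  height(6) = 1 + max(-1, 1) = 2
  height(12) = 1 + max(2, -1) = 3
  height(21) = 1 + max(-1, -1) = 0
  height(37) = 1 + max(-1, -1) = 0
  height(36) = 1 + max(-1, 0) = 1
  height(34) = 1 + max(0, 1) = 2
  height(43) = 1 + max(-1, -1) = 0
  height(47) = 1 + max(0, -1) = 1
  height(41) = 1 + max(2, 1) = 3
  height(17) = 1 + max(3, 3) = 4
Height = 4


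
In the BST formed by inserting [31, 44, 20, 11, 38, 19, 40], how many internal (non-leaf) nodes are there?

Tree built from: [31, 44, 20, 11, 38, 19, 40]
Tree (level-order array): [31, 20, 44, 11, None, 38, None, None, 19, None, 40]
Rule: An internal node has at least one child.
Per-node child counts:
  node 31: 2 child(ren)
  node 20: 1 child(ren)
  node 11: 1 child(ren)
  node 19: 0 child(ren)
  node 44: 1 child(ren)
  node 38: 1 child(ren)
  node 40: 0 child(ren)
Matching nodes: [31, 20, 11, 44, 38]
Count of internal (non-leaf) nodes: 5


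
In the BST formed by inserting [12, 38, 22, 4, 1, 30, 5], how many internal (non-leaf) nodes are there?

Tree built from: [12, 38, 22, 4, 1, 30, 5]
Tree (level-order array): [12, 4, 38, 1, 5, 22, None, None, None, None, None, None, 30]
Rule: An internal node has at least one child.
Per-node child counts:
  node 12: 2 child(ren)
  node 4: 2 child(ren)
  node 1: 0 child(ren)
  node 5: 0 child(ren)
  node 38: 1 child(ren)
  node 22: 1 child(ren)
  node 30: 0 child(ren)
Matching nodes: [12, 4, 38, 22]
Count of internal (non-leaf) nodes: 4


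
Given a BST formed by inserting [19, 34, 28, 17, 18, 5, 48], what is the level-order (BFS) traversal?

Tree insertion order: [19, 34, 28, 17, 18, 5, 48]
Tree (level-order array): [19, 17, 34, 5, 18, 28, 48]
BFS from the root, enqueuing left then right child of each popped node:
  queue [19] -> pop 19, enqueue [17, 34], visited so far: [19]
  queue [17, 34] -> pop 17, enqueue [5, 18], visited so far: [19, 17]
  queue [34, 5, 18] -> pop 34, enqueue [28, 48], visited so far: [19, 17, 34]
  queue [5, 18, 28, 48] -> pop 5, enqueue [none], visited so far: [19, 17, 34, 5]
  queue [18, 28, 48] -> pop 18, enqueue [none], visited so far: [19, 17, 34, 5, 18]
  queue [28, 48] -> pop 28, enqueue [none], visited so far: [19, 17, 34, 5, 18, 28]
  queue [48] -> pop 48, enqueue [none], visited so far: [19, 17, 34, 5, 18, 28, 48]
Result: [19, 17, 34, 5, 18, 28, 48]


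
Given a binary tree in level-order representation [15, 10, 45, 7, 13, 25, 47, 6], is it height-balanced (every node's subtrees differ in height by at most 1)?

Tree (level-order array): [15, 10, 45, 7, 13, 25, 47, 6]
Definition: a tree is height-balanced if, at every node, |h(left) - h(right)| <= 1 (empty subtree has height -1).
Bottom-up per-node check:
  node 6: h_left=-1, h_right=-1, diff=0 [OK], height=0
  node 7: h_left=0, h_right=-1, diff=1 [OK], height=1
  node 13: h_left=-1, h_right=-1, diff=0 [OK], height=0
  node 10: h_left=1, h_right=0, diff=1 [OK], height=2
  node 25: h_left=-1, h_right=-1, diff=0 [OK], height=0
  node 47: h_left=-1, h_right=-1, diff=0 [OK], height=0
  node 45: h_left=0, h_right=0, diff=0 [OK], height=1
  node 15: h_left=2, h_right=1, diff=1 [OK], height=3
All nodes satisfy the balance condition.
Result: Balanced


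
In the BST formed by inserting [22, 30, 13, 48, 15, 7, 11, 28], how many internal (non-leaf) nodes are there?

Tree built from: [22, 30, 13, 48, 15, 7, 11, 28]
Tree (level-order array): [22, 13, 30, 7, 15, 28, 48, None, 11]
Rule: An internal node has at least one child.
Per-node child counts:
  node 22: 2 child(ren)
  node 13: 2 child(ren)
  node 7: 1 child(ren)
  node 11: 0 child(ren)
  node 15: 0 child(ren)
  node 30: 2 child(ren)
  node 28: 0 child(ren)
  node 48: 0 child(ren)
Matching nodes: [22, 13, 7, 30]
Count of internal (non-leaf) nodes: 4


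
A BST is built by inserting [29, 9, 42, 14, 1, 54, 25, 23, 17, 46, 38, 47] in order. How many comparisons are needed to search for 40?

Search path for 40: 29 -> 42 -> 38
Found: False
Comparisons: 3


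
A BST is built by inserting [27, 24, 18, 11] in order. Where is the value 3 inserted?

Starting tree (level order): [27, 24, None, 18, None, 11]
Insertion path: 27 -> 24 -> 18 -> 11
Result: insert 3 as left child of 11
Final tree (level order): [27, 24, None, 18, None, 11, None, 3]


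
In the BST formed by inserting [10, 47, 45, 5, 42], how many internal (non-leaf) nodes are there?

Tree built from: [10, 47, 45, 5, 42]
Tree (level-order array): [10, 5, 47, None, None, 45, None, 42]
Rule: An internal node has at least one child.
Per-node child counts:
  node 10: 2 child(ren)
  node 5: 0 child(ren)
  node 47: 1 child(ren)
  node 45: 1 child(ren)
  node 42: 0 child(ren)
Matching nodes: [10, 47, 45]
Count of internal (non-leaf) nodes: 3


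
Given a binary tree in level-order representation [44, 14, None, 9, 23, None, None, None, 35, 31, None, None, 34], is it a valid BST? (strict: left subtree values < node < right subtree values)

Level-order array: [44, 14, None, 9, 23, None, None, None, 35, 31, None, None, 34]
Validate using subtree bounds (lo, hi): at each node, require lo < value < hi,
then recurse left with hi=value and right with lo=value.
Preorder trace (stopping at first violation):
  at node 44 with bounds (-inf, +inf): OK
  at node 14 with bounds (-inf, 44): OK
  at node 9 with bounds (-inf, 14): OK
  at node 23 with bounds (14, 44): OK
  at node 35 with bounds (23, 44): OK
  at node 31 with bounds (23, 35): OK
  at node 34 with bounds (31, 35): OK
No violation found at any node.
Result: Valid BST


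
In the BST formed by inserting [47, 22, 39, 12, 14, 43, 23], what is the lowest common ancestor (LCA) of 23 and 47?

Tree insertion order: [47, 22, 39, 12, 14, 43, 23]
Tree (level-order array): [47, 22, None, 12, 39, None, 14, 23, 43]
In a BST, the LCA of p=23, q=47 is the first node v on the
root-to-leaf path with p <= v <= q (go left if both < v, right if both > v).
Walk from root:
  at 47: 23 <= 47 <= 47, this is the LCA
LCA = 47


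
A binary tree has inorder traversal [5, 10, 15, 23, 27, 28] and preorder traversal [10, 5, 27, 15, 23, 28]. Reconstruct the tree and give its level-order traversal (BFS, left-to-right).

Inorder:  [5, 10, 15, 23, 27, 28]
Preorder: [10, 5, 27, 15, 23, 28]
Algorithm: preorder visits root first, so consume preorder in order;
for each root, split the current inorder slice at that value into
left-subtree inorder and right-subtree inorder, then recurse.
Recursive splits:
  root=10; inorder splits into left=[5], right=[15, 23, 27, 28]
  root=5; inorder splits into left=[], right=[]
  root=27; inorder splits into left=[15, 23], right=[28]
  root=15; inorder splits into left=[], right=[23]
  root=23; inorder splits into left=[], right=[]
  root=28; inorder splits into left=[], right=[]
Reconstructed level-order: [10, 5, 27, 15, 28, 23]


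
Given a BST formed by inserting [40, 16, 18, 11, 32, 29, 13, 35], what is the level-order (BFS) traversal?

Tree insertion order: [40, 16, 18, 11, 32, 29, 13, 35]
Tree (level-order array): [40, 16, None, 11, 18, None, 13, None, 32, None, None, 29, 35]
BFS from the root, enqueuing left then right child of each popped node:
  queue [40] -> pop 40, enqueue [16], visited so far: [40]
  queue [16] -> pop 16, enqueue [11, 18], visited so far: [40, 16]
  queue [11, 18] -> pop 11, enqueue [13], visited so far: [40, 16, 11]
  queue [18, 13] -> pop 18, enqueue [32], visited so far: [40, 16, 11, 18]
  queue [13, 32] -> pop 13, enqueue [none], visited so far: [40, 16, 11, 18, 13]
  queue [32] -> pop 32, enqueue [29, 35], visited so far: [40, 16, 11, 18, 13, 32]
  queue [29, 35] -> pop 29, enqueue [none], visited so far: [40, 16, 11, 18, 13, 32, 29]
  queue [35] -> pop 35, enqueue [none], visited so far: [40, 16, 11, 18, 13, 32, 29, 35]
Result: [40, 16, 11, 18, 13, 32, 29, 35]


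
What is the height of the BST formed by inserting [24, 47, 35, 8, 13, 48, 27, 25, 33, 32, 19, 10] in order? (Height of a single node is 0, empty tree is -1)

Insertion order: [24, 47, 35, 8, 13, 48, 27, 25, 33, 32, 19, 10]
Tree (level-order array): [24, 8, 47, None, 13, 35, 48, 10, 19, 27, None, None, None, None, None, None, None, 25, 33, None, None, 32]
Compute height bottom-up (empty subtree = -1):
  height(10) = 1 + max(-1, -1) = 0
  height(19) = 1 + max(-1, -1) = 0
  height(13) = 1 + max(0, 0) = 1
  height(8) = 1 + max(-1, 1) = 2
  height(25) = 1 + max(-1, -1) = 0
  height(32) = 1 + max(-1, -1) = 0
  height(33) = 1 + max(0, -1) = 1
  height(27) = 1 + max(0, 1) = 2
  height(35) = 1 + max(2, -1) = 3
  height(48) = 1 + max(-1, -1) = 0
  height(47) = 1 + max(3, 0) = 4
  height(24) = 1 + max(2, 4) = 5
Height = 5


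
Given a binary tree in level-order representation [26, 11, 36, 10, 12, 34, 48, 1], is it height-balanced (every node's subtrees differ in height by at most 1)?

Tree (level-order array): [26, 11, 36, 10, 12, 34, 48, 1]
Definition: a tree is height-balanced if, at every node, |h(left) - h(right)| <= 1 (empty subtree has height -1).
Bottom-up per-node check:
  node 1: h_left=-1, h_right=-1, diff=0 [OK], height=0
  node 10: h_left=0, h_right=-1, diff=1 [OK], height=1
  node 12: h_left=-1, h_right=-1, diff=0 [OK], height=0
  node 11: h_left=1, h_right=0, diff=1 [OK], height=2
  node 34: h_left=-1, h_right=-1, diff=0 [OK], height=0
  node 48: h_left=-1, h_right=-1, diff=0 [OK], height=0
  node 36: h_left=0, h_right=0, diff=0 [OK], height=1
  node 26: h_left=2, h_right=1, diff=1 [OK], height=3
All nodes satisfy the balance condition.
Result: Balanced


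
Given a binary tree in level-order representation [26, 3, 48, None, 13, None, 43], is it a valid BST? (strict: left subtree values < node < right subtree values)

Level-order array: [26, 3, 48, None, 13, None, 43]
Validate using subtree bounds (lo, hi): at each node, require lo < value < hi,
then recurse left with hi=value and right with lo=value.
Preorder trace (stopping at first violation):
  at node 26 with bounds (-inf, +inf): OK
  at node 3 with bounds (-inf, 26): OK
  at node 13 with bounds (3, 26): OK
  at node 48 with bounds (26, +inf): OK
  at node 43 with bounds (48, +inf): VIOLATION
Node 43 violates its bound: not (48 < 43 < +inf).
Result: Not a valid BST


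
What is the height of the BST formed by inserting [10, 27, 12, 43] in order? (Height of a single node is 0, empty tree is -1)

Insertion order: [10, 27, 12, 43]
Tree (level-order array): [10, None, 27, 12, 43]
Compute height bottom-up (empty subtree = -1):
  height(12) = 1 + max(-1, -1) = 0
  height(43) = 1 + max(-1, -1) = 0
  height(27) = 1 + max(0, 0) = 1
  height(10) = 1 + max(-1, 1) = 2
Height = 2


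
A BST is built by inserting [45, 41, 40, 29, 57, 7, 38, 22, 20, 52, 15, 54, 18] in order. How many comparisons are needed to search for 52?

Search path for 52: 45 -> 57 -> 52
Found: True
Comparisons: 3


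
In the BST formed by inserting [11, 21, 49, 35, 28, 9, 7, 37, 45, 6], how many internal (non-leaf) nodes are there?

Tree built from: [11, 21, 49, 35, 28, 9, 7, 37, 45, 6]
Tree (level-order array): [11, 9, 21, 7, None, None, 49, 6, None, 35, None, None, None, 28, 37, None, None, None, 45]
Rule: An internal node has at least one child.
Per-node child counts:
  node 11: 2 child(ren)
  node 9: 1 child(ren)
  node 7: 1 child(ren)
  node 6: 0 child(ren)
  node 21: 1 child(ren)
  node 49: 1 child(ren)
  node 35: 2 child(ren)
  node 28: 0 child(ren)
  node 37: 1 child(ren)
  node 45: 0 child(ren)
Matching nodes: [11, 9, 7, 21, 49, 35, 37]
Count of internal (non-leaf) nodes: 7


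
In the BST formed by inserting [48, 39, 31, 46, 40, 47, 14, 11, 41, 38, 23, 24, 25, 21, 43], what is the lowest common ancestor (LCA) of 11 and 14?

Tree insertion order: [48, 39, 31, 46, 40, 47, 14, 11, 41, 38, 23, 24, 25, 21, 43]
Tree (level-order array): [48, 39, None, 31, 46, 14, 38, 40, 47, 11, 23, None, None, None, 41, None, None, None, None, 21, 24, None, 43, None, None, None, 25]
In a BST, the LCA of p=11, q=14 is the first node v on the
root-to-leaf path with p <= v <= q (go left if both < v, right if both > v).
Walk from root:
  at 48: both 11 and 14 < 48, go left
  at 39: both 11 and 14 < 39, go left
  at 31: both 11 and 14 < 31, go left
  at 14: 11 <= 14 <= 14, this is the LCA
LCA = 14


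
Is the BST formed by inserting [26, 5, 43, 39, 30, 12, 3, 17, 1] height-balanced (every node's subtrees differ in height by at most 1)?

Tree (level-order array): [26, 5, 43, 3, 12, 39, None, 1, None, None, 17, 30]
Definition: a tree is height-balanced if, at every node, |h(left) - h(right)| <= 1 (empty subtree has height -1).
Bottom-up per-node check:
  node 1: h_left=-1, h_right=-1, diff=0 [OK], height=0
  node 3: h_left=0, h_right=-1, diff=1 [OK], height=1
  node 17: h_left=-1, h_right=-1, diff=0 [OK], height=0
  node 12: h_left=-1, h_right=0, diff=1 [OK], height=1
  node 5: h_left=1, h_right=1, diff=0 [OK], height=2
  node 30: h_left=-1, h_right=-1, diff=0 [OK], height=0
  node 39: h_left=0, h_right=-1, diff=1 [OK], height=1
  node 43: h_left=1, h_right=-1, diff=2 [FAIL (|1--1|=2 > 1)], height=2
  node 26: h_left=2, h_right=2, diff=0 [OK], height=3
Node 43 violates the condition: |1 - -1| = 2 > 1.
Result: Not balanced


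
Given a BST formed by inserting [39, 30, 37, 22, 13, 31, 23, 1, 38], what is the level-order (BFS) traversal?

Tree insertion order: [39, 30, 37, 22, 13, 31, 23, 1, 38]
Tree (level-order array): [39, 30, None, 22, 37, 13, 23, 31, 38, 1]
BFS from the root, enqueuing left then right child of each popped node:
  queue [39] -> pop 39, enqueue [30], visited so far: [39]
  queue [30] -> pop 30, enqueue [22, 37], visited so far: [39, 30]
  queue [22, 37] -> pop 22, enqueue [13, 23], visited so far: [39, 30, 22]
  queue [37, 13, 23] -> pop 37, enqueue [31, 38], visited so far: [39, 30, 22, 37]
  queue [13, 23, 31, 38] -> pop 13, enqueue [1], visited so far: [39, 30, 22, 37, 13]
  queue [23, 31, 38, 1] -> pop 23, enqueue [none], visited so far: [39, 30, 22, 37, 13, 23]
  queue [31, 38, 1] -> pop 31, enqueue [none], visited so far: [39, 30, 22, 37, 13, 23, 31]
  queue [38, 1] -> pop 38, enqueue [none], visited so far: [39, 30, 22, 37, 13, 23, 31, 38]
  queue [1] -> pop 1, enqueue [none], visited so far: [39, 30, 22, 37, 13, 23, 31, 38, 1]
Result: [39, 30, 22, 37, 13, 23, 31, 38, 1]


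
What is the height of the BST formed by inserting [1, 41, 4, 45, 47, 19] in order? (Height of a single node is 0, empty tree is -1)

Insertion order: [1, 41, 4, 45, 47, 19]
Tree (level-order array): [1, None, 41, 4, 45, None, 19, None, 47]
Compute height bottom-up (empty subtree = -1):
  height(19) = 1 + max(-1, -1) = 0
  height(4) = 1 + max(-1, 0) = 1
  height(47) = 1 + max(-1, -1) = 0
  height(45) = 1 + max(-1, 0) = 1
  height(41) = 1 + max(1, 1) = 2
  height(1) = 1 + max(-1, 2) = 3
Height = 3


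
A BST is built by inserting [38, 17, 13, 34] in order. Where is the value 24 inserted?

Starting tree (level order): [38, 17, None, 13, 34]
Insertion path: 38 -> 17 -> 34
Result: insert 24 as left child of 34
Final tree (level order): [38, 17, None, 13, 34, None, None, 24]


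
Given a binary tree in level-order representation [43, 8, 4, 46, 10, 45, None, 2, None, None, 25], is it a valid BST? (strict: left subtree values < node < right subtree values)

Level-order array: [43, 8, 4, 46, 10, 45, None, 2, None, None, 25]
Validate using subtree bounds (lo, hi): at each node, require lo < value < hi,
then recurse left with hi=value and right with lo=value.
Preorder trace (stopping at first violation):
  at node 43 with bounds (-inf, +inf): OK
  at node 8 with bounds (-inf, 43): OK
  at node 46 with bounds (-inf, 8): VIOLATION
Node 46 violates its bound: not (-inf < 46 < 8).
Result: Not a valid BST


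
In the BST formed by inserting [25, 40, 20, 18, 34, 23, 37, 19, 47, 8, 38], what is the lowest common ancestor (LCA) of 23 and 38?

Tree insertion order: [25, 40, 20, 18, 34, 23, 37, 19, 47, 8, 38]
Tree (level-order array): [25, 20, 40, 18, 23, 34, 47, 8, 19, None, None, None, 37, None, None, None, None, None, None, None, 38]
In a BST, the LCA of p=23, q=38 is the first node v on the
root-to-leaf path with p <= v <= q (go left if both < v, right if both > v).
Walk from root:
  at 25: 23 <= 25 <= 38, this is the LCA
LCA = 25


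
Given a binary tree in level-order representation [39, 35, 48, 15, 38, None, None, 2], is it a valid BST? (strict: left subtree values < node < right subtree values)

Level-order array: [39, 35, 48, 15, 38, None, None, 2]
Validate using subtree bounds (lo, hi): at each node, require lo < value < hi,
then recurse left with hi=value and right with lo=value.
Preorder trace (stopping at first violation):
  at node 39 with bounds (-inf, +inf): OK
  at node 35 with bounds (-inf, 39): OK
  at node 15 with bounds (-inf, 35): OK
  at node 2 with bounds (-inf, 15): OK
  at node 38 with bounds (35, 39): OK
  at node 48 with bounds (39, +inf): OK
No violation found at any node.
Result: Valid BST


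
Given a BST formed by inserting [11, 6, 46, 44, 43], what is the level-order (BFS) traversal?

Tree insertion order: [11, 6, 46, 44, 43]
Tree (level-order array): [11, 6, 46, None, None, 44, None, 43]
BFS from the root, enqueuing left then right child of each popped node:
  queue [11] -> pop 11, enqueue [6, 46], visited so far: [11]
  queue [6, 46] -> pop 6, enqueue [none], visited so far: [11, 6]
  queue [46] -> pop 46, enqueue [44], visited so far: [11, 6, 46]
  queue [44] -> pop 44, enqueue [43], visited so far: [11, 6, 46, 44]
  queue [43] -> pop 43, enqueue [none], visited so far: [11, 6, 46, 44, 43]
Result: [11, 6, 46, 44, 43]


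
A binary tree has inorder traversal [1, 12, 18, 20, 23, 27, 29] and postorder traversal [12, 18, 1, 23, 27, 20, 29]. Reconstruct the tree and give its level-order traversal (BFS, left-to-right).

Inorder:   [1, 12, 18, 20, 23, 27, 29]
Postorder: [12, 18, 1, 23, 27, 20, 29]
Algorithm: postorder visits root last, so walk postorder right-to-left;
each value is the root of the current inorder slice — split it at that
value, recurse on the right subtree first, then the left.
Recursive splits:
  root=29; inorder splits into left=[1, 12, 18, 20, 23, 27], right=[]
  root=20; inorder splits into left=[1, 12, 18], right=[23, 27]
  root=27; inorder splits into left=[23], right=[]
  root=23; inorder splits into left=[], right=[]
  root=1; inorder splits into left=[], right=[12, 18]
  root=18; inorder splits into left=[12], right=[]
  root=12; inorder splits into left=[], right=[]
Reconstructed level-order: [29, 20, 1, 27, 18, 23, 12]


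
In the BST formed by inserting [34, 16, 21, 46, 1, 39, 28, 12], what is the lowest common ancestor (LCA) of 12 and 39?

Tree insertion order: [34, 16, 21, 46, 1, 39, 28, 12]
Tree (level-order array): [34, 16, 46, 1, 21, 39, None, None, 12, None, 28]
In a BST, the LCA of p=12, q=39 is the first node v on the
root-to-leaf path with p <= v <= q (go left if both < v, right if both > v).
Walk from root:
  at 34: 12 <= 34 <= 39, this is the LCA
LCA = 34


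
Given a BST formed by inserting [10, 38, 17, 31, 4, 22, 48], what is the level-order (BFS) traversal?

Tree insertion order: [10, 38, 17, 31, 4, 22, 48]
Tree (level-order array): [10, 4, 38, None, None, 17, 48, None, 31, None, None, 22]
BFS from the root, enqueuing left then right child of each popped node:
  queue [10] -> pop 10, enqueue [4, 38], visited so far: [10]
  queue [4, 38] -> pop 4, enqueue [none], visited so far: [10, 4]
  queue [38] -> pop 38, enqueue [17, 48], visited so far: [10, 4, 38]
  queue [17, 48] -> pop 17, enqueue [31], visited so far: [10, 4, 38, 17]
  queue [48, 31] -> pop 48, enqueue [none], visited so far: [10, 4, 38, 17, 48]
  queue [31] -> pop 31, enqueue [22], visited so far: [10, 4, 38, 17, 48, 31]
  queue [22] -> pop 22, enqueue [none], visited so far: [10, 4, 38, 17, 48, 31, 22]
Result: [10, 4, 38, 17, 48, 31, 22]


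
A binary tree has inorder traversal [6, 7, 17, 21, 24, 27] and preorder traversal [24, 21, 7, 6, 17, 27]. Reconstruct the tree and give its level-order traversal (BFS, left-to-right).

Inorder:  [6, 7, 17, 21, 24, 27]
Preorder: [24, 21, 7, 6, 17, 27]
Algorithm: preorder visits root first, so consume preorder in order;
for each root, split the current inorder slice at that value into
left-subtree inorder and right-subtree inorder, then recurse.
Recursive splits:
  root=24; inorder splits into left=[6, 7, 17, 21], right=[27]
  root=21; inorder splits into left=[6, 7, 17], right=[]
  root=7; inorder splits into left=[6], right=[17]
  root=6; inorder splits into left=[], right=[]
  root=17; inorder splits into left=[], right=[]
  root=27; inorder splits into left=[], right=[]
Reconstructed level-order: [24, 21, 27, 7, 6, 17]


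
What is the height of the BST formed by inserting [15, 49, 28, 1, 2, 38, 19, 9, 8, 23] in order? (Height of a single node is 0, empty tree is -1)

Insertion order: [15, 49, 28, 1, 2, 38, 19, 9, 8, 23]
Tree (level-order array): [15, 1, 49, None, 2, 28, None, None, 9, 19, 38, 8, None, None, 23]
Compute height bottom-up (empty subtree = -1):
  height(8) = 1 + max(-1, -1) = 0
  height(9) = 1 + max(0, -1) = 1
  height(2) = 1 + max(-1, 1) = 2
  height(1) = 1 + max(-1, 2) = 3
  height(23) = 1 + max(-1, -1) = 0
  height(19) = 1 + max(-1, 0) = 1
  height(38) = 1 + max(-1, -1) = 0
  height(28) = 1 + max(1, 0) = 2
  height(49) = 1 + max(2, -1) = 3
  height(15) = 1 + max(3, 3) = 4
Height = 4


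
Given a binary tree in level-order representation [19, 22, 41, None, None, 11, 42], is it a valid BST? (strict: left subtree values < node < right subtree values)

Level-order array: [19, 22, 41, None, None, 11, 42]
Validate using subtree bounds (lo, hi): at each node, require lo < value < hi,
then recurse left with hi=value and right with lo=value.
Preorder trace (stopping at first violation):
  at node 19 with bounds (-inf, +inf): OK
  at node 22 with bounds (-inf, 19): VIOLATION
Node 22 violates its bound: not (-inf < 22 < 19).
Result: Not a valid BST


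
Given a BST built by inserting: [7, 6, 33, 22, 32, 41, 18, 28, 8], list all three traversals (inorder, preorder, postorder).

Tree insertion order: [7, 6, 33, 22, 32, 41, 18, 28, 8]
Tree (level-order array): [7, 6, 33, None, None, 22, 41, 18, 32, None, None, 8, None, 28]
Inorder (L, root, R): [6, 7, 8, 18, 22, 28, 32, 33, 41]
Preorder (root, L, R): [7, 6, 33, 22, 18, 8, 32, 28, 41]
Postorder (L, R, root): [6, 8, 18, 28, 32, 22, 41, 33, 7]


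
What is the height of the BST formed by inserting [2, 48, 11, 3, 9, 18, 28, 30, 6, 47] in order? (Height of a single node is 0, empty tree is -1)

Insertion order: [2, 48, 11, 3, 9, 18, 28, 30, 6, 47]
Tree (level-order array): [2, None, 48, 11, None, 3, 18, None, 9, None, 28, 6, None, None, 30, None, None, None, 47]
Compute height bottom-up (empty subtree = -1):
  height(6) = 1 + max(-1, -1) = 0
  height(9) = 1 + max(0, -1) = 1
  height(3) = 1 + max(-1, 1) = 2
  height(47) = 1 + max(-1, -1) = 0
  height(30) = 1 + max(-1, 0) = 1
  height(28) = 1 + max(-1, 1) = 2
  height(18) = 1 + max(-1, 2) = 3
  height(11) = 1 + max(2, 3) = 4
  height(48) = 1 + max(4, -1) = 5
  height(2) = 1 + max(-1, 5) = 6
Height = 6


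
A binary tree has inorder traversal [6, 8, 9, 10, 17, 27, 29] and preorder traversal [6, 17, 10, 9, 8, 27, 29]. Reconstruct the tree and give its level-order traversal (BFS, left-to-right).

Inorder:  [6, 8, 9, 10, 17, 27, 29]
Preorder: [6, 17, 10, 9, 8, 27, 29]
Algorithm: preorder visits root first, so consume preorder in order;
for each root, split the current inorder slice at that value into
left-subtree inorder and right-subtree inorder, then recurse.
Recursive splits:
  root=6; inorder splits into left=[], right=[8, 9, 10, 17, 27, 29]
  root=17; inorder splits into left=[8, 9, 10], right=[27, 29]
  root=10; inorder splits into left=[8, 9], right=[]
  root=9; inorder splits into left=[8], right=[]
  root=8; inorder splits into left=[], right=[]
  root=27; inorder splits into left=[], right=[29]
  root=29; inorder splits into left=[], right=[]
Reconstructed level-order: [6, 17, 10, 27, 9, 29, 8]


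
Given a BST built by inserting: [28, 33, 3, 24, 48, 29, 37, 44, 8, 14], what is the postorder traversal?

Tree insertion order: [28, 33, 3, 24, 48, 29, 37, 44, 8, 14]
Tree (level-order array): [28, 3, 33, None, 24, 29, 48, 8, None, None, None, 37, None, None, 14, None, 44]
Postorder traversal: [14, 8, 24, 3, 29, 44, 37, 48, 33, 28]


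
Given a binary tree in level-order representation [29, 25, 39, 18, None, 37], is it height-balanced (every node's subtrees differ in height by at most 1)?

Tree (level-order array): [29, 25, 39, 18, None, 37]
Definition: a tree is height-balanced if, at every node, |h(left) - h(right)| <= 1 (empty subtree has height -1).
Bottom-up per-node check:
  node 18: h_left=-1, h_right=-1, diff=0 [OK], height=0
  node 25: h_left=0, h_right=-1, diff=1 [OK], height=1
  node 37: h_left=-1, h_right=-1, diff=0 [OK], height=0
  node 39: h_left=0, h_right=-1, diff=1 [OK], height=1
  node 29: h_left=1, h_right=1, diff=0 [OK], height=2
All nodes satisfy the balance condition.
Result: Balanced


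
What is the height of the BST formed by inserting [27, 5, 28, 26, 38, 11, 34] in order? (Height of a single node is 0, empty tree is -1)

Insertion order: [27, 5, 28, 26, 38, 11, 34]
Tree (level-order array): [27, 5, 28, None, 26, None, 38, 11, None, 34]
Compute height bottom-up (empty subtree = -1):
  height(11) = 1 + max(-1, -1) = 0
  height(26) = 1 + max(0, -1) = 1
  height(5) = 1 + max(-1, 1) = 2
  height(34) = 1 + max(-1, -1) = 0
  height(38) = 1 + max(0, -1) = 1
  height(28) = 1 + max(-1, 1) = 2
  height(27) = 1 + max(2, 2) = 3
Height = 3


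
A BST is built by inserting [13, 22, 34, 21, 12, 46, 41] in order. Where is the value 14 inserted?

Starting tree (level order): [13, 12, 22, None, None, 21, 34, None, None, None, 46, 41]
Insertion path: 13 -> 22 -> 21
Result: insert 14 as left child of 21
Final tree (level order): [13, 12, 22, None, None, 21, 34, 14, None, None, 46, None, None, 41]


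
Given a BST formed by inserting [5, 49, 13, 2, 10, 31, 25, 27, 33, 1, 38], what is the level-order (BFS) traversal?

Tree insertion order: [5, 49, 13, 2, 10, 31, 25, 27, 33, 1, 38]
Tree (level-order array): [5, 2, 49, 1, None, 13, None, None, None, 10, 31, None, None, 25, 33, None, 27, None, 38]
BFS from the root, enqueuing left then right child of each popped node:
  queue [5] -> pop 5, enqueue [2, 49], visited so far: [5]
  queue [2, 49] -> pop 2, enqueue [1], visited so far: [5, 2]
  queue [49, 1] -> pop 49, enqueue [13], visited so far: [5, 2, 49]
  queue [1, 13] -> pop 1, enqueue [none], visited so far: [5, 2, 49, 1]
  queue [13] -> pop 13, enqueue [10, 31], visited so far: [5, 2, 49, 1, 13]
  queue [10, 31] -> pop 10, enqueue [none], visited so far: [5, 2, 49, 1, 13, 10]
  queue [31] -> pop 31, enqueue [25, 33], visited so far: [5, 2, 49, 1, 13, 10, 31]
  queue [25, 33] -> pop 25, enqueue [27], visited so far: [5, 2, 49, 1, 13, 10, 31, 25]
  queue [33, 27] -> pop 33, enqueue [38], visited so far: [5, 2, 49, 1, 13, 10, 31, 25, 33]
  queue [27, 38] -> pop 27, enqueue [none], visited so far: [5, 2, 49, 1, 13, 10, 31, 25, 33, 27]
  queue [38] -> pop 38, enqueue [none], visited so far: [5, 2, 49, 1, 13, 10, 31, 25, 33, 27, 38]
Result: [5, 2, 49, 1, 13, 10, 31, 25, 33, 27, 38]


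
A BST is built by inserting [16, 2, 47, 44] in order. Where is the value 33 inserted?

Starting tree (level order): [16, 2, 47, None, None, 44]
Insertion path: 16 -> 47 -> 44
Result: insert 33 as left child of 44
Final tree (level order): [16, 2, 47, None, None, 44, None, 33]


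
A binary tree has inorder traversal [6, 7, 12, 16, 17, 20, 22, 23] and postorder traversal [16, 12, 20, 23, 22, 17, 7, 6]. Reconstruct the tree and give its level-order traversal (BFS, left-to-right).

Inorder:   [6, 7, 12, 16, 17, 20, 22, 23]
Postorder: [16, 12, 20, 23, 22, 17, 7, 6]
Algorithm: postorder visits root last, so walk postorder right-to-left;
each value is the root of the current inorder slice — split it at that
value, recurse on the right subtree first, then the left.
Recursive splits:
  root=6; inorder splits into left=[], right=[7, 12, 16, 17, 20, 22, 23]
  root=7; inorder splits into left=[], right=[12, 16, 17, 20, 22, 23]
  root=17; inorder splits into left=[12, 16], right=[20, 22, 23]
  root=22; inorder splits into left=[20], right=[23]
  root=23; inorder splits into left=[], right=[]
  root=20; inorder splits into left=[], right=[]
  root=12; inorder splits into left=[], right=[16]
  root=16; inorder splits into left=[], right=[]
Reconstructed level-order: [6, 7, 17, 12, 22, 16, 20, 23]


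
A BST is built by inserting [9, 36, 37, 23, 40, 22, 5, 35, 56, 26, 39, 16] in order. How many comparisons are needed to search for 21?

Search path for 21: 9 -> 36 -> 23 -> 22 -> 16
Found: False
Comparisons: 5


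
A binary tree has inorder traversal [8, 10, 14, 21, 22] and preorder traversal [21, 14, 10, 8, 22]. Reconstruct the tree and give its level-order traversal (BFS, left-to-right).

Inorder:  [8, 10, 14, 21, 22]
Preorder: [21, 14, 10, 8, 22]
Algorithm: preorder visits root first, so consume preorder in order;
for each root, split the current inorder slice at that value into
left-subtree inorder and right-subtree inorder, then recurse.
Recursive splits:
  root=21; inorder splits into left=[8, 10, 14], right=[22]
  root=14; inorder splits into left=[8, 10], right=[]
  root=10; inorder splits into left=[8], right=[]
  root=8; inorder splits into left=[], right=[]
  root=22; inorder splits into left=[], right=[]
Reconstructed level-order: [21, 14, 22, 10, 8]


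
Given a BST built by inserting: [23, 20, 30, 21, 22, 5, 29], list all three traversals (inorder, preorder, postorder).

Tree insertion order: [23, 20, 30, 21, 22, 5, 29]
Tree (level-order array): [23, 20, 30, 5, 21, 29, None, None, None, None, 22]
Inorder (L, root, R): [5, 20, 21, 22, 23, 29, 30]
Preorder (root, L, R): [23, 20, 5, 21, 22, 30, 29]
Postorder (L, R, root): [5, 22, 21, 20, 29, 30, 23]


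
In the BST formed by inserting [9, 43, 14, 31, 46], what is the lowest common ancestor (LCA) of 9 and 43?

Tree insertion order: [9, 43, 14, 31, 46]
Tree (level-order array): [9, None, 43, 14, 46, None, 31]
In a BST, the LCA of p=9, q=43 is the first node v on the
root-to-leaf path with p <= v <= q (go left if both < v, right if both > v).
Walk from root:
  at 9: 9 <= 9 <= 43, this is the LCA
LCA = 9


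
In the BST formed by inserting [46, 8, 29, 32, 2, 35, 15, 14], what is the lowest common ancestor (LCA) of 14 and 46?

Tree insertion order: [46, 8, 29, 32, 2, 35, 15, 14]
Tree (level-order array): [46, 8, None, 2, 29, None, None, 15, 32, 14, None, None, 35]
In a BST, the LCA of p=14, q=46 is the first node v on the
root-to-leaf path with p <= v <= q (go left if both < v, right if both > v).
Walk from root:
  at 46: 14 <= 46 <= 46, this is the LCA
LCA = 46


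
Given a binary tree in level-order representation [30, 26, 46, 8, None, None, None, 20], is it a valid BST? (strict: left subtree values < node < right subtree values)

Level-order array: [30, 26, 46, 8, None, None, None, 20]
Validate using subtree bounds (lo, hi): at each node, require lo < value < hi,
then recurse left with hi=value and right with lo=value.
Preorder trace (stopping at first violation):
  at node 30 with bounds (-inf, +inf): OK
  at node 26 with bounds (-inf, 30): OK
  at node 8 with bounds (-inf, 26): OK
  at node 20 with bounds (-inf, 8): VIOLATION
Node 20 violates its bound: not (-inf < 20 < 8).
Result: Not a valid BST


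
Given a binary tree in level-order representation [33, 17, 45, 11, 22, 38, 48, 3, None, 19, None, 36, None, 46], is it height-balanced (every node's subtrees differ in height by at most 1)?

Tree (level-order array): [33, 17, 45, 11, 22, 38, 48, 3, None, 19, None, 36, None, 46]
Definition: a tree is height-balanced if, at every node, |h(left) - h(right)| <= 1 (empty subtree has height -1).
Bottom-up per-node check:
  node 3: h_left=-1, h_right=-1, diff=0 [OK], height=0
  node 11: h_left=0, h_right=-1, diff=1 [OK], height=1
  node 19: h_left=-1, h_right=-1, diff=0 [OK], height=0
  node 22: h_left=0, h_right=-1, diff=1 [OK], height=1
  node 17: h_left=1, h_right=1, diff=0 [OK], height=2
  node 36: h_left=-1, h_right=-1, diff=0 [OK], height=0
  node 38: h_left=0, h_right=-1, diff=1 [OK], height=1
  node 46: h_left=-1, h_right=-1, diff=0 [OK], height=0
  node 48: h_left=0, h_right=-1, diff=1 [OK], height=1
  node 45: h_left=1, h_right=1, diff=0 [OK], height=2
  node 33: h_left=2, h_right=2, diff=0 [OK], height=3
All nodes satisfy the balance condition.
Result: Balanced
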